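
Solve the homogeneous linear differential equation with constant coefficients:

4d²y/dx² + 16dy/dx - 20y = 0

Characteristic equation: 4r² + 16r - 20 = 0
Divide by 4: r² + 4r - 5 = 0
Roots: r = 1, -5 (distinct real)
General solution: y = C₁e^x + C₂e^(-5x)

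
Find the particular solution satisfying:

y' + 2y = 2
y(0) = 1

General solution: y = 1 + Ce^(-2x)
Applying y(0) = 1: C = 1 - 1 = 0
Particular solution: y = 1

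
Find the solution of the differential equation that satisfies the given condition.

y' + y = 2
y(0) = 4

General solution: y = 2 + Ce^(-x)
Applying y(0) = 4: C = 4 - 2 = 2
Particular solution: y = 2 + 2e^(-x)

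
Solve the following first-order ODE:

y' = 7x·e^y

Separating variables and integrating:
-e^(-y) = 7x²/2 + C

General solution: y = -ln(C - 7x²/2)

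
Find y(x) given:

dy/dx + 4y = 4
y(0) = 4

General solution: y = 1 + Ce^(-4x)
Applying y(0) = 4: C = 4 - 1 = 3
Particular solution: y = 1 + 3e^(-4x)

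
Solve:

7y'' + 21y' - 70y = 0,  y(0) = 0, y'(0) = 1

General solution: y = C₁e^(2x) + C₂e^(-5x)
Applying ICs: C₁ = 1/7, C₂ = -1/7
Particular solution: y = (1/7)e^(2x) - (1/7)e^(-5x)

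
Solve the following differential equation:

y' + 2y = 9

Using integrating factor method:

General solution: y = 9/2 + Ce^(-2x)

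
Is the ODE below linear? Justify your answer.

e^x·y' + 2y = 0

Yes. Linear (y and its derivatives appear to the first power only, no products of y terms)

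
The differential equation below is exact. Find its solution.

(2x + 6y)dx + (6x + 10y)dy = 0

Verify exactness: ∂M/∂y = ∂N/∂x ✓
Find F(x,y) such that ∂F/∂x = M, ∂F/∂y = N
Solution: x² + 6xy + 5y² = C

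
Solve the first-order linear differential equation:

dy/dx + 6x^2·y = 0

Using integrating factor method:

General solution: y = Ce^(-2x^3)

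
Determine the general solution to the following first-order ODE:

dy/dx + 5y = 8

Using integrating factor method:

General solution: y = 8/5 + Ce^(-5x)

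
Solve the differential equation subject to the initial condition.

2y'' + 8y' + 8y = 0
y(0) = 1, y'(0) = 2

General solution: y = (C₁ + C₂x)e^(-2x)
Repeated root r = -2
Applying ICs: C₁ = 1, C₂ = 4
Particular solution: y = (1 + 4x)e^(-2x)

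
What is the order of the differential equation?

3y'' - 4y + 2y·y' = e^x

The order is 2 (highest derivative is of order 2).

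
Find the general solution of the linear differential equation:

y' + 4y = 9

Using integrating factor method:

General solution: y = 9/4 + Ce^(-4x)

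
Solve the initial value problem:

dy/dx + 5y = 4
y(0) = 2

General solution: y = 4/5 + Ce^(-5x)
Applying y(0) = 2: C = 2 - 4/5 = 6/5
Particular solution: y = 4/5 + (6/5)e^(-5x)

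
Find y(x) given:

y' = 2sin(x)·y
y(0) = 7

General solution: y = Ce^(-2cos(x))
Applying IC y(0) = 7:
Particular solution: y = 7e^(2(1-cos(x)))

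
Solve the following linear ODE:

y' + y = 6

Using integrating factor method:

General solution: y = 6 + Ce^(-x)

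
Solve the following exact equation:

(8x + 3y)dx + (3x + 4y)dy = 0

Verify exactness: ∂M/∂y = ∂N/∂x ✓
Find F(x,y) such that ∂F/∂x = M, ∂F/∂y = N
Solution: 4x² + 3xy + 2y² = C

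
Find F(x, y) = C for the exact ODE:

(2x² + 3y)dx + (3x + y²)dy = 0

Verify exactness: ∂M/∂y = ∂N/∂x ✓
Find F(x,y) such that ∂F/∂x = M, ∂F/∂y = N
Solution: 2x³/3 + 3xy + y³/3 = C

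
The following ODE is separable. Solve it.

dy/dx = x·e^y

Separating variables and integrating:
-e^(-y) = x²/2 + C

General solution: y = -ln(C - x²/2)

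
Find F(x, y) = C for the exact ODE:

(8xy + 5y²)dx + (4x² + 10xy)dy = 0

Verify exactness: ∂M/∂y = ∂N/∂x ✓
Find F(x,y) such that ∂F/∂x = M, ∂F/∂y = N
Solution: 4x²y + 5xy² = C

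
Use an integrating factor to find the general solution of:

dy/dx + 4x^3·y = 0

Using integrating factor method:

General solution: y = Ce^(-x^4)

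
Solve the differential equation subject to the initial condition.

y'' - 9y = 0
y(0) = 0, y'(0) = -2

General solution: y = C₁e^(3x) + C₂e^(-3x)
Applying ICs: C₁ = -1/3, C₂ = 1/3
Particular solution: y = -(1/3)e^(3x) + (1/3)e^(-3x)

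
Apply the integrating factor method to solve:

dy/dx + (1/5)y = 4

Using integrating factor method:

General solution: y = 20 + Ce^(-x/5)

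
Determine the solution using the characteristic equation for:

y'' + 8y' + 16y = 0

Characteristic equation: r² + 8r + 16 = 0
Factored: (r + 4)² = 0
Repeated root: r = -4
General solution: y = (C₁ + C₂x)e^(-4x)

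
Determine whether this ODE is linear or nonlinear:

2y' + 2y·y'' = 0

Nonlinear (y·y'' term)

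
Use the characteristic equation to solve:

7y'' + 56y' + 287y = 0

Characteristic equation: 7r² + 56r + 287 = 0
Divide by 7: r² + 8r + 41 = 0
Roots: r = -4 ± 5i (complex conjugates)
General solution: y = e^(-4x)(C₁cos(5x) + C₂sin(5x))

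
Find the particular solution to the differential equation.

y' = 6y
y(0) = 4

General solution: y = Ce^(6x)
Applying IC y(0) = 4:
Particular solution: y = 4e^(6x)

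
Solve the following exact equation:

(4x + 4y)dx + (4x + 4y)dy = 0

Verify exactness: ∂M/∂y = ∂N/∂x ✓
Find F(x,y) such that ∂F/∂x = M, ∂F/∂y = N
Solution: 2x² + 4xy + 2y² = C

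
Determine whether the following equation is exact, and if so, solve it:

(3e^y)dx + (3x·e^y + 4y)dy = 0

Verify exactness: ∂M/∂y = ∂N/∂x ✓
Find F(x,y) such that ∂F/∂x = M, ∂F/∂y = N
Solution: 3x·e^y + 2y² = C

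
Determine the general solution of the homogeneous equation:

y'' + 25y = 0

Characteristic equation: r² + 25 = 0
Roots: r = ±5i (complex conjugates)
General solution: y = C₁cos(5x) + C₂sin(5x)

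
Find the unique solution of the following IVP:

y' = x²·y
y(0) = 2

General solution: y = Ce^(x³/3)
Applying IC y(0) = 2:
Particular solution: y = 2e^(x³/3)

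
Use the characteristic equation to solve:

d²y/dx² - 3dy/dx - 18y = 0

Characteristic equation: r² - 3r - 18 = 0
Roots: r = 6, -3 (distinct real)
General solution: y = C₁e^(6x) + C₂e^(-3x)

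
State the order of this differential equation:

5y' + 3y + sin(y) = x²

The order is 1 (highest derivative is of order 1).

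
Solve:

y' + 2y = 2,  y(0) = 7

General solution: y = 1 + Ce^(-2x)
Applying y(0) = 7: C = 7 - 1 = 6
Particular solution: y = 1 + 6e^(-2x)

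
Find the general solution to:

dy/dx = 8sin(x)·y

Separating variables and integrating:
ln|y| = -8cos(x) + C

General solution: y = Ce^(-8cos(x))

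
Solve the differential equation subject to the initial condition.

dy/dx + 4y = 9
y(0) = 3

General solution: y = 9/4 + Ce^(-4x)
Applying y(0) = 3: C = 3 - 9/4 = 3/4
Particular solution: y = 9/4 + (3/4)e^(-4x)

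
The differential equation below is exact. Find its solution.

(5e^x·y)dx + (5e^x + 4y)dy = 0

Verify exactness: ∂M/∂y = ∂N/∂x ✓
Find F(x,y) such that ∂F/∂x = M, ∂F/∂y = N
Solution: 5e^x·y + 2y² = C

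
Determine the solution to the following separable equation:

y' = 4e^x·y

Separating variables and integrating:
ln|y| = 4e^x + C

General solution: y = Ce^(4e^x)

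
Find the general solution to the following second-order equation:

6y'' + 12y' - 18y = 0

Characteristic equation: 6r² + 12r - 18 = 0
Divide by 6: r² + 2r - 3 = 0
Roots: r = 1, -3 (distinct real)
General solution: y = C₁e^x + C₂e^(-3x)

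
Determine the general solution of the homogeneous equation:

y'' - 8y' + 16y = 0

Characteristic equation: r² - 8r + 16 = 0
Factored: (r - 4)² = 0
Repeated root: r = 4
General solution: y = (C₁ + C₂x)e^(4x)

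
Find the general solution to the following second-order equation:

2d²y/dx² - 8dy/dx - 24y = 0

Characteristic equation: 2r² - 8r - 24 = 0
Divide by 2: r² - 4r - 12 = 0
Roots: r = 6, -2 (distinct real)
General solution: y = C₁e^(6x) + C₂e^(-2x)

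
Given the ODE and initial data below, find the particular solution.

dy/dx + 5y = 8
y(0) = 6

General solution: y = 8/5 + Ce^(-5x)
Applying y(0) = 6: C = 6 - 8/5 = 22/5
Particular solution: y = 8/5 + (22/5)e^(-5x)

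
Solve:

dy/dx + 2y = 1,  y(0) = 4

General solution: y = 1/2 + Ce^(-2x)
Applying y(0) = 4: C = 4 - 1/2 = 7/2
Particular solution: y = 1/2 + (7/2)e^(-2x)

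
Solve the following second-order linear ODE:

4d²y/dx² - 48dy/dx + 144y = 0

Characteristic equation: 4r² - 48r + 144 = 0
Divide by 4: r² - 12r + 36 = 0
Factored: (r - 6)² = 0
Repeated root: r = 6
General solution: y = (C₁ + C₂x)e^(6x)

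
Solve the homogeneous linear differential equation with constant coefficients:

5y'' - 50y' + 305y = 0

Characteristic equation: 5r² - 50r + 305 = 0
Divide by 5: r² - 10r + 61 = 0
Roots: r = 5 ± 6i (complex conjugates)
General solution: y = e^(5x)(C₁cos(6x) + C₂sin(6x))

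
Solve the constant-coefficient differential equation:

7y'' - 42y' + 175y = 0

Characteristic equation: 7r² - 42r + 175 = 0
Divide by 7: r² - 6r + 25 = 0
Roots: r = 3 ± 4i (complex conjugates)
General solution: y = e^(3x)(C₁cos(4x) + C₂sin(4x))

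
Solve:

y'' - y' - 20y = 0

Characteristic equation: r² - r - 20 = 0
Roots: r = 5, -4 (distinct real)
General solution: y = C₁e^(5x) + C₂e^(-4x)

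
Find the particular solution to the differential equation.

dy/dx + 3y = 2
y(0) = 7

General solution: y = 2/3 + Ce^(-3x)
Applying y(0) = 7: C = 7 - 2/3 = 19/3
Particular solution: y = 2/3 + (19/3)e^(-3x)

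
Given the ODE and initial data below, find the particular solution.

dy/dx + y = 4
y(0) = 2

General solution: y = 4 + Ce^(-x)
Applying y(0) = 2: C = 2 - 4 = -2
Particular solution: y = 4 - 2e^(-x)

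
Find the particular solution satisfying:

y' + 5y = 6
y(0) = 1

General solution: y = 6/5 + Ce^(-5x)
Applying y(0) = 1: C = 1 - 6/5 = -1/5
Particular solution: y = 6/5 - (1/5)e^(-5x)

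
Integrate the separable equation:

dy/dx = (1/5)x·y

Separating variables and integrating:
ln|y| = x^2/10 + C

General solution: y = Ce^(x^2/10)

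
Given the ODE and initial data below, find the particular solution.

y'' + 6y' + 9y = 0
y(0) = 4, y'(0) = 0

General solution: y = (C₁ + C₂x)e^(-3x)
Repeated root r = -3
Applying ICs: C₁ = 4, C₂ = 12
Particular solution: y = (4 + 12x)e^(-3x)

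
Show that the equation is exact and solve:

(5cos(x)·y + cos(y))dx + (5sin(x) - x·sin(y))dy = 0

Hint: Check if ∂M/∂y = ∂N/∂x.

Verify exactness: ∂M/∂y = ∂N/∂x ✓
Find F(x,y) such that ∂F/∂x = M, ∂F/∂y = N
Solution: 5sin(x)·y + x·cos(y) = C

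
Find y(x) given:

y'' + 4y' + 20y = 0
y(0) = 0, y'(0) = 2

General solution: y = e^(-2x)(C₁cos(4x) + C₂sin(4x))
Complex roots r = -2 ± 4i
Applying ICs: C₁ = 0, C₂ = 1/2
Particular solution: y = e^(-2x)((1/2)sin(4x))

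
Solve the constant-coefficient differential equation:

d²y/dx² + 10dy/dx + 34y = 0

Characteristic equation: r² + 10r + 34 = 0
Roots: r = -5 ± 3i (complex conjugates)
General solution: y = e^(-5x)(C₁cos(3x) + C₂sin(3x))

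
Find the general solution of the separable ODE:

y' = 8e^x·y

Separating variables and integrating:
ln|y| = 8e^x + C

General solution: y = Ce^(8e^x)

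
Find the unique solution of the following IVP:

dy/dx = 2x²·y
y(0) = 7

General solution: y = Ce^(2x³/3)
Applying IC y(0) = 7:
Particular solution: y = 7e^(2x³/3)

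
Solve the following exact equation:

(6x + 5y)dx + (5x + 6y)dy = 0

Verify exactness: ∂M/∂y = ∂N/∂x ✓
Find F(x,y) such that ∂F/∂x = M, ∂F/∂y = N
Solution: 3x² + 5xy + 3y² = C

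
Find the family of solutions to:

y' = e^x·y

Separating variables and integrating:
ln|y| = e^x + C

General solution: y = Ce^(e^x)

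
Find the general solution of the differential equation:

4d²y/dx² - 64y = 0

Characteristic equation: 4r² - 64 = 0
Divide by 4: r² - 16 = 0
Roots: r = 4, -4 (distinct real)
General solution: y = C₁e^(4x) + C₂e^(-4x)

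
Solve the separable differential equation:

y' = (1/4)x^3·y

Separating variables and integrating:
ln|y| = x^4/16 + C

General solution: y = Ce^(x^4/16)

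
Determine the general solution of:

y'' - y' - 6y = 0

Characteristic equation: r² - r - 6 = 0
Roots: r = 3, -2 (distinct real)
General solution: y = C₁e^(3x) + C₂e^(-2x)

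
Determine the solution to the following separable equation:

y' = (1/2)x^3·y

Separating variables and integrating:
ln|y| = x^4/8 + C

General solution: y = Ce^(x^4/8)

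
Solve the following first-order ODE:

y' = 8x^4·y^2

Separating variables and integrating:
-1/y = 8x^5/5 + C

General solution: y^-1 = (-8/5)x^5 + C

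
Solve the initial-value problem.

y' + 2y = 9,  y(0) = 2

General solution: y = 9/2 + Ce^(-2x)
Applying y(0) = 2: C = 2 - 9/2 = -5/2
Particular solution: y = 9/2 - (5/2)e^(-2x)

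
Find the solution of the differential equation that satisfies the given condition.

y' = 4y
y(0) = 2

General solution: y = Ce^(4x)
Applying IC y(0) = 2:
Particular solution: y = 2e^(4x)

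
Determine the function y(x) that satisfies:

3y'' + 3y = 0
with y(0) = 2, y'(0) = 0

General solution: y = C₁cos(x) + C₂sin(x)
Complex roots r = ±i
Applying ICs: C₁ = 2, C₂ = 0
Particular solution: y = 2cos(x)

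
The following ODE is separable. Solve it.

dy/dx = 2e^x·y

Separating variables and integrating:
ln|y| = 2e^x + C

General solution: y = Ce^(2e^x)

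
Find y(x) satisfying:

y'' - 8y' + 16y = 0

Characteristic equation: r² - 8r + 16 = 0
Factored: (r - 4)² = 0
Repeated root: r = 4
General solution: y = (C₁ + C₂x)e^(4x)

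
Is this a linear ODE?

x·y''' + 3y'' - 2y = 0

Yes. Linear (y and its derivatives appear to the first power only, no products of y terms)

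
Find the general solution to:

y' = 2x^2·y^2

Separating variables and integrating:
-1/y = 2x^3/3 + C

General solution: y^-1 = (-2/3)x^3 + C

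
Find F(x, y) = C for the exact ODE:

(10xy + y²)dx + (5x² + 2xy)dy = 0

Verify exactness: ∂M/∂y = ∂N/∂x ✓
Find F(x,y) such that ∂F/∂x = M, ∂F/∂y = N
Solution: 5x²y + xy² = C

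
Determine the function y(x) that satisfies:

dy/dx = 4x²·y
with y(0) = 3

General solution: y = Ce^(4x³/3)
Applying IC y(0) = 3:
Particular solution: y = 3e^(4x³/3)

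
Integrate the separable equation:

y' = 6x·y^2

Separating variables and integrating:
-1/y = 3x^2 + C

General solution: y^-1 = -3x^2 + C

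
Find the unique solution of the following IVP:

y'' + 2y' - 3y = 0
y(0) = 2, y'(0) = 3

General solution: y = C₁e^x + C₂e^(-3x)
Applying ICs: C₁ = 9/4, C₂ = -1/4
Particular solution: y = (9/4)e^x - (1/4)e^(-3x)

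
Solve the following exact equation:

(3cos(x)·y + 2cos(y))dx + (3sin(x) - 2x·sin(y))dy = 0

Verify exactness: ∂M/∂y = ∂N/∂x ✓
Find F(x,y) such that ∂F/∂x = M, ∂F/∂y = N
Solution: 3sin(x)·y + 2x·cos(y) = C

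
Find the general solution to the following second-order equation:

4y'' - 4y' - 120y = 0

Characteristic equation: 4r² - 4r - 120 = 0
Divide by 4: r² - r - 30 = 0
Roots: r = 6, -5 (distinct real)
General solution: y = C₁e^(6x) + C₂e^(-5x)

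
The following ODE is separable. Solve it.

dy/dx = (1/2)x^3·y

Separating variables and integrating:
ln|y| = x^4/8 + C

General solution: y = Ce^(x^4/8)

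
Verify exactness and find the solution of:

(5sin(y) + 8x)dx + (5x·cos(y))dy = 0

Verify exactness: ∂M/∂y = ∂N/∂x ✓
Find F(x,y) such that ∂F/∂x = M, ∂F/∂y = N
Solution: 5x·sin(y) + 4x² = C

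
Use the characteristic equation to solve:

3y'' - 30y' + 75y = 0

Characteristic equation: 3r² - 30r + 75 = 0
Divide by 3: r² - 10r + 25 = 0
Factored: (r - 5)² = 0
Repeated root: r = 5
General solution: y = (C₁ + C₂x)e^(5x)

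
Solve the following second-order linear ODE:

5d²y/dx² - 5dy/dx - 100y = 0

Characteristic equation: 5r² - 5r - 100 = 0
Divide by 5: r² - r - 20 = 0
Roots: r = 5, -4 (distinct real)
General solution: y = C₁e^(5x) + C₂e^(-4x)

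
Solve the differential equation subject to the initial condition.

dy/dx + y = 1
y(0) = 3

General solution: y = 1 + Ce^(-x)
Applying y(0) = 3: C = 3 - 1 = 2
Particular solution: y = 1 + 2e^(-x)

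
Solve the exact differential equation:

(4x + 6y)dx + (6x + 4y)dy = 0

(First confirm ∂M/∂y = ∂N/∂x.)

Verify exactness: ∂M/∂y = ∂N/∂x ✓
Find F(x,y) such that ∂F/∂x = M, ∂F/∂y = N
Solution: 2x² + 6xy + 2y² = C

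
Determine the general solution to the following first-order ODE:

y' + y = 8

Using integrating factor method:

General solution: y = 8 + Ce^(-x)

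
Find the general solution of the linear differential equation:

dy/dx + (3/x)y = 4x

Using integrating factor method:

General solution: y = (4/5)x^2 + Cx^(-3)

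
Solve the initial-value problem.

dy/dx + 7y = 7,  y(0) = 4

General solution: y = 1 + Ce^(-7x)
Applying y(0) = 4: C = 4 - 1 = 3
Particular solution: y = 1 + 3e^(-7x)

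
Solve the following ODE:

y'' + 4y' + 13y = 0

Characteristic equation: r² + 4r + 13 = 0
Roots: r = -2 ± 3i (complex conjugates)
General solution: y = e^(-2x)(C₁cos(3x) + C₂sin(3x))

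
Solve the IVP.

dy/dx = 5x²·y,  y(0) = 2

General solution: y = Ce^(5x³/3)
Applying IC y(0) = 2:
Particular solution: y = 2e^(5x³/3)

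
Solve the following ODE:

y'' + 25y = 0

Characteristic equation: r² + 25 = 0
Roots: r = ±5i (complex conjugates)
General solution: y = C₁cos(5x) + C₂sin(5x)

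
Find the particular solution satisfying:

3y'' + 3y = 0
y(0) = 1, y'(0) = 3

General solution: y = C₁cos(x) + C₂sin(x)
Complex roots r = ±i
Applying ICs: C₁ = 1, C₂ = 3
Particular solution: y = cos(x) + 3sin(x)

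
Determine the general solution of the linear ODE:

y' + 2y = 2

Using integrating factor method:

General solution: y = 1 + Ce^(-2x)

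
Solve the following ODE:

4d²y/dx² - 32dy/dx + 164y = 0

Characteristic equation: 4r² - 32r + 164 = 0
Divide by 4: r² - 8r + 41 = 0
Roots: r = 4 ± 5i (complex conjugates)
General solution: y = e^(4x)(C₁cos(5x) + C₂sin(5x))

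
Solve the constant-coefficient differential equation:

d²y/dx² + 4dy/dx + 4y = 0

Characteristic equation: r² + 4r + 4 = 0
Factored: (r + 2)² = 0
Repeated root: r = -2
General solution: y = (C₁ + C₂x)e^(-2x)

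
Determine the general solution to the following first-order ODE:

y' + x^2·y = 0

Using integrating factor method:

General solution: y = Ce^(-x^3/3)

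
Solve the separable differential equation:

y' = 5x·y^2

Separating variables and integrating:
-1/y = 5x^2/2 + C

General solution: y^-1 = (-5/2)x^2 + C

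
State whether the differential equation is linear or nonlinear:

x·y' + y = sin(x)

Linear (y and its derivatives appear to the first power only, no products of y terms)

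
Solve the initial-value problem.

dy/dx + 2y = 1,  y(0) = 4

General solution: y = 1/2 + Ce^(-2x)
Applying y(0) = 4: C = 4 - 1/2 = 7/2
Particular solution: y = 1/2 + (7/2)e^(-2x)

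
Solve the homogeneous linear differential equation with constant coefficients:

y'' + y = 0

Characteristic equation: r² + 1 = 0
Roots: r = ±i (complex conjugates)
General solution: y = C₁cos(x) + C₂sin(x)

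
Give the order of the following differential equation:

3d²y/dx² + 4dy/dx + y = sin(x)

The order is 2 (highest derivative is of order 2).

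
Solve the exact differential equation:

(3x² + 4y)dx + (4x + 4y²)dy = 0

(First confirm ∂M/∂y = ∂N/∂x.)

Verify exactness: ∂M/∂y = ∂N/∂x ✓
Find F(x,y) such that ∂F/∂x = M, ∂F/∂y = N
Solution: x³ + 4xy + 4y³/3 = C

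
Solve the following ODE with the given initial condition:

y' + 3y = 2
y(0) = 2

General solution: y = 2/3 + Ce^(-3x)
Applying y(0) = 2: C = 2 - 2/3 = 4/3
Particular solution: y = 2/3 + (4/3)e^(-3x)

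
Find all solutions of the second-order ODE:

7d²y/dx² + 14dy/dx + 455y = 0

Characteristic equation: 7r² + 14r + 455 = 0
Divide by 7: r² + 2r + 65 = 0
Roots: r = -1 ± 8i (complex conjugates)
General solution: y = e^(-x)(C₁cos(8x) + C₂sin(8x))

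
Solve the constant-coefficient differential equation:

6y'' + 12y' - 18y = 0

Characteristic equation: 6r² + 12r - 18 = 0
Divide by 6: r² + 2r - 3 = 0
Roots: r = 1, -3 (distinct real)
General solution: y = C₁e^x + C₂e^(-3x)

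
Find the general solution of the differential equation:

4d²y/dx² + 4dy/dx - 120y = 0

Characteristic equation: 4r² + 4r - 120 = 0
Divide by 4: r² + r - 30 = 0
Roots: r = 5, -6 (distinct real)
General solution: y = C₁e^(5x) + C₂e^(-6x)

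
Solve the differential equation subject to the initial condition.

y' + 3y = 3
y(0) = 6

General solution: y = 1 + Ce^(-3x)
Applying y(0) = 6: C = 6 - 1 = 5
Particular solution: y = 1 + 5e^(-3x)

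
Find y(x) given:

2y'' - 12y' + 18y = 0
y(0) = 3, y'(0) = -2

General solution: y = (C₁ + C₂x)e^(3x)
Repeated root r = 3
Applying ICs: C₁ = 3, C₂ = -11
Particular solution: y = (3 - 11x)e^(3x)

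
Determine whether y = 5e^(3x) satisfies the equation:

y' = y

Verification:
y = 5e^(3x)
y' = 15e^(3x)
But y = 5e^(3x)
y' ≠ y — the derivative does not match

No, it is not a solution.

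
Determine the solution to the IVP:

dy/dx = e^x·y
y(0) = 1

General solution: y = Ce^(e^x)
Applying IC y(0) = 1:
Particular solution: y = e^(e^x - 1)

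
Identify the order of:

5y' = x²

The order is 1 (highest derivative is of order 1).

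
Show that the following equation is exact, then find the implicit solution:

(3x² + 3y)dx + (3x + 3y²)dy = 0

Verify exactness: ∂M/∂y = ∂N/∂x ✓
Find F(x,y) such that ∂F/∂x = M, ∂F/∂y = N
Solution: x³ + 3xy + y³ = C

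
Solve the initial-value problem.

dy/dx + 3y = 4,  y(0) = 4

General solution: y = 4/3 + Ce^(-3x)
Applying y(0) = 4: C = 4 - 4/3 = 8/3
Particular solution: y = 4/3 + (8/3)e^(-3x)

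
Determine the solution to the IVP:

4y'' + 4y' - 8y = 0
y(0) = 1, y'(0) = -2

General solution: y = C₁e^x + C₂e^(-2x)
Applying ICs: C₁ = 0, C₂ = 1
Particular solution: y = e^(-2x)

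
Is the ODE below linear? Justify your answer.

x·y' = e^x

Yes. Linear (y and its derivatives appear to the first power only, no products of y terms)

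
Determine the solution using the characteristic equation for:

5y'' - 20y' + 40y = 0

Characteristic equation: 5r² - 20r + 40 = 0
Divide by 5: r² - 4r + 8 = 0
Roots: r = 2 ± 2i (complex conjugates)
General solution: y = e^(2x)(C₁cos(2x) + C₂sin(2x))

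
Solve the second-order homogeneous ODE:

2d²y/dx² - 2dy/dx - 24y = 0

Characteristic equation: 2r² - 2r - 24 = 0
Divide by 2: r² - r - 12 = 0
Roots: r = 4, -3 (distinct real)
General solution: y = C₁e^(4x) + C₂e^(-3x)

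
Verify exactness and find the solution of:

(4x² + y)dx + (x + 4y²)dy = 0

Verify exactness: ∂M/∂y = ∂N/∂x ✓
Find F(x,y) such that ∂F/∂x = M, ∂F/∂y = N
Solution: 4x³/3 + xy + 4y³/3 = C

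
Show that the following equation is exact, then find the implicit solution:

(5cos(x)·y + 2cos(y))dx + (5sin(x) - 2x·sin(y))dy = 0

Verify exactness: ∂M/∂y = ∂N/∂x ✓
Find F(x,y) such that ∂F/∂x = M, ∂F/∂y = N
Solution: 5sin(x)·y + 2x·cos(y) = C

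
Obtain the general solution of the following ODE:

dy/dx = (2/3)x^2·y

Separating variables and integrating:
ln|y| = 2x^3/9 + C

General solution: y = Ce^(2x^3/9)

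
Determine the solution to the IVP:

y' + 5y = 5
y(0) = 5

General solution: y = 1 + Ce^(-5x)
Applying y(0) = 5: C = 5 - 1 = 4
Particular solution: y = 1 + 4e^(-5x)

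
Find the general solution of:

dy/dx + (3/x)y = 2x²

Using integrating factor method:

General solution: y = (1/3)x^3 + Cx^(-3)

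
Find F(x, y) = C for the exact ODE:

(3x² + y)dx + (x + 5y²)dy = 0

Verify exactness: ∂M/∂y = ∂N/∂x ✓
Find F(x,y) such that ∂F/∂x = M, ∂F/∂y = N
Solution: x³ + xy + 5y³/3 = C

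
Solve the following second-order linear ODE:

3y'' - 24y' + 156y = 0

Characteristic equation: 3r² - 24r + 156 = 0
Divide by 3: r² - 8r + 52 = 0
Roots: r = 4 ± 6i (complex conjugates)
General solution: y = e^(4x)(C₁cos(6x) + C₂sin(6x))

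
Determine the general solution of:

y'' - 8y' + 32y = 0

Characteristic equation: r² - 8r + 32 = 0
Roots: r = 4 ± 4i (complex conjugates)
General solution: y = e^(4x)(C₁cos(4x) + C₂sin(4x))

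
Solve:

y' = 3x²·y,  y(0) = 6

General solution: y = Ce^(x³)
Applying IC y(0) = 6:
Particular solution: y = 6e^(x³)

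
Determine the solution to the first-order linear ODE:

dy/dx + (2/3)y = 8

Using integrating factor method:

General solution: y = 12 + Ce^(-2x/3)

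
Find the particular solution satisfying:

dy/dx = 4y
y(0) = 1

General solution: y = Ce^(4x)
Applying IC y(0) = 1:
Particular solution: y = e^(4x)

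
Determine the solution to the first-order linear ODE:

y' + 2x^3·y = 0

Using integrating factor method:

General solution: y = Ce^(-x^4/2)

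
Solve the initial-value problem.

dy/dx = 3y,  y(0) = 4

General solution: y = Ce^(3x)
Applying IC y(0) = 4:
Particular solution: y = 4e^(3x)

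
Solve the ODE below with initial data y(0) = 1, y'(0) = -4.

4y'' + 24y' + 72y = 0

General solution: y = e^(-3x)(C₁cos(3x) + C₂sin(3x))
Complex roots r = -3 ± 3i
Applying ICs: C₁ = 1, C₂ = -1/3
Particular solution: y = e^(-3x)(cos(3x) - (1/3)sin(3x))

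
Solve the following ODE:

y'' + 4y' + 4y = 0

Characteristic equation: r² + 4r + 4 = 0
Factored: (r + 2)² = 0
Repeated root: r = -2
General solution: y = (C₁ + C₂x)e^(-2x)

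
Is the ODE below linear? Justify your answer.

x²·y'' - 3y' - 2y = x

Yes. Linear (y and its derivatives appear to the first power only, no products of y terms)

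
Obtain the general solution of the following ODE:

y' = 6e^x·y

Separating variables and integrating:
ln|y| = 6e^x + C

General solution: y = Ce^(6e^x)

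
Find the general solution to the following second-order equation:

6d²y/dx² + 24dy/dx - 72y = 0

Characteristic equation: 6r² + 24r - 72 = 0
Divide by 6: r² + 4r - 12 = 0
Roots: r = 2, -6 (distinct real)
General solution: y = C₁e^(2x) + C₂e^(-6x)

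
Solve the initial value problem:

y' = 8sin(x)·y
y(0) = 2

General solution: y = Ce^(-8cos(x))
Applying IC y(0) = 2:
Particular solution: y = 2e^(8(1-cos(x)))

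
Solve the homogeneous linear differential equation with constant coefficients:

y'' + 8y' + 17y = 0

Characteristic equation: r² + 8r + 17 = 0
Roots: r = -4 ± i (complex conjugates)
General solution: y = e^(-4x)(C₁cos(x) + C₂sin(x))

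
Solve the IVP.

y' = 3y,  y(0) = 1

General solution: y = Ce^(3x)
Applying IC y(0) = 1:
Particular solution: y = e^(3x)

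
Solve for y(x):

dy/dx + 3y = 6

Using integrating factor method:

General solution: y = 2 + Ce^(-3x)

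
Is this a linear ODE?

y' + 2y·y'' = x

No. Nonlinear (y·y'' term)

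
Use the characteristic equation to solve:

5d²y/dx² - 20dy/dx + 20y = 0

Characteristic equation: 5r² - 20r + 20 = 0
Divide by 5: r² - 4r + 4 = 0
Factored: (r - 2)² = 0
Repeated root: r = 2
General solution: y = (C₁ + C₂x)e^(2x)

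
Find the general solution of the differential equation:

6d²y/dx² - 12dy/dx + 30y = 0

Characteristic equation: 6r² - 12r + 30 = 0
Divide by 6: r² - 2r + 5 = 0
Roots: r = 1 ± 2i (complex conjugates)
General solution: y = e^x(C₁cos(2x) + C₂sin(2x))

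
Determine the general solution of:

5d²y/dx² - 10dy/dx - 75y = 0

Characteristic equation: 5r² - 10r - 75 = 0
Divide by 5: r² - 2r - 15 = 0
Roots: r = 5, -3 (distinct real)
General solution: y = C₁e^(5x) + C₂e^(-3x)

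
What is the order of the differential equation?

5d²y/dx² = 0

The order is 2 (highest derivative is of order 2).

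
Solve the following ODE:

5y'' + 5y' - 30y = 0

Characteristic equation: 5r² + 5r - 30 = 0
Divide by 5: r² + r - 6 = 0
Roots: r = 2, -3 (distinct real)
General solution: y = C₁e^(2x) + C₂e^(-3x)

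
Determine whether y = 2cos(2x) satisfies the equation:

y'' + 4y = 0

Verification:
y'' = -8cos(2x)
y'' + 4y = 0 ✓

Yes, it is a solution.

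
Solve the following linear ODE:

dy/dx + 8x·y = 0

Using integrating factor method:

General solution: y = Ce^(-4x^2)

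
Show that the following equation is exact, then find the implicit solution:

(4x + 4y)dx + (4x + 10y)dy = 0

Verify exactness: ∂M/∂y = ∂N/∂x ✓
Find F(x,y) such that ∂F/∂x = M, ∂F/∂y = N
Solution: 2x² + 4xy + 5y² = C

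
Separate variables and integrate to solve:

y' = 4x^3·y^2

Separating variables and integrating:
-1/y = x^4 + C

General solution: y^-1 = -x^4 + C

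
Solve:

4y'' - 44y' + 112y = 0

Characteristic equation: 4r² - 44r + 112 = 0
Divide by 4: r² - 11r + 28 = 0
Roots: r = 4, 7 (distinct real)
General solution: y = C₁e^(4x) + C₂e^(7x)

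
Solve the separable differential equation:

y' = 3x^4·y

Separating variables and integrating:
ln|y| = 3x^5/5 + C

General solution: y = Ce^(3x^5/5)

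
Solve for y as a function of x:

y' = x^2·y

Separating variables and integrating:
ln|y| = x^3/3 + C

General solution: y = Ce^(x^3/3)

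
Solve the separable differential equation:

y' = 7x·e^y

Separating variables and integrating:
-e^(-y) = 7x²/2 + C

General solution: y = -ln(C - 7x²/2)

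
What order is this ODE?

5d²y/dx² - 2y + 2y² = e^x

The order is 2 (highest derivative is of order 2).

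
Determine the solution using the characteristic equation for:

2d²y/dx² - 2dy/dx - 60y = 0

Characteristic equation: 2r² - 2r - 60 = 0
Divide by 2: r² - r - 30 = 0
Roots: r = 6, -5 (distinct real)
General solution: y = C₁e^(6x) + C₂e^(-5x)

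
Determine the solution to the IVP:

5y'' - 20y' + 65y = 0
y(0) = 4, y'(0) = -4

General solution: y = e^(2x)(C₁cos(3x) + C₂sin(3x))
Complex roots r = 2 ± 3i
Applying ICs: C₁ = 4, C₂ = -4
Particular solution: y = e^(2x)(4cos(3x) - 4sin(3x))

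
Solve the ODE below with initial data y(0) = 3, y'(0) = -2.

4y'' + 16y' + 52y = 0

General solution: y = e^(-2x)(C₁cos(3x) + C₂sin(3x))
Complex roots r = -2 ± 3i
Applying ICs: C₁ = 3, C₂ = 4/3
Particular solution: y = e^(-2x)(3cos(3x) + (4/3)sin(3x))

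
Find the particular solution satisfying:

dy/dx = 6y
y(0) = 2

General solution: y = Ce^(6x)
Applying IC y(0) = 2:
Particular solution: y = 2e^(6x)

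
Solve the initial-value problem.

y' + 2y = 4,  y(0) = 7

General solution: y = 2 + Ce^(-2x)
Applying y(0) = 7: C = 7 - 2 = 5
Particular solution: y = 2 + 5e^(-2x)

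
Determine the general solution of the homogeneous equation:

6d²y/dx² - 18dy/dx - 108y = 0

Characteristic equation: 6r² - 18r - 108 = 0
Divide by 6: r² - 3r - 18 = 0
Roots: r = 6, -3 (distinct real)
General solution: y = C₁e^(6x) + C₂e^(-3x)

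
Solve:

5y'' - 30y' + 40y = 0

Characteristic equation: 5r² - 30r + 40 = 0
Divide by 5: r² - 6r + 8 = 0
Roots: r = 4, 2 (distinct real)
General solution: y = C₁e^(4x) + C₂e^(2x)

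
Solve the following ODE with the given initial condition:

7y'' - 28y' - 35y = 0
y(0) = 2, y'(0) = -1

General solution: y = C₁e^(5x) + C₂e^(-x)
Applying ICs: C₁ = 1/6, C₂ = 11/6
Particular solution: y = (1/6)e^(5x) + (11/6)e^(-x)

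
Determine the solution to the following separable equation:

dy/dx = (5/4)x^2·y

Separating variables and integrating:
ln|y| = 5x^3/12 + C

General solution: y = Ce^(5x^3/12)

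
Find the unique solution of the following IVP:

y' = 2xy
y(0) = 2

General solution: y = Ce^(x²)
Applying IC y(0) = 2:
Particular solution: y = 2e^(x²)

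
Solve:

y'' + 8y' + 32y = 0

Characteristic equation: r² + 8r + 32 = 0
Roots: r = -4 ± 4i (complex conjugates)
General solution: y = e^(-4x)(C₁cos(4x) + C₂sin(4x))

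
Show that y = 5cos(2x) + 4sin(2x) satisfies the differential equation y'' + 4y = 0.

Verification:
y'' = -20cos(2x) - 16sin(2x)
y'' + 4y = 0 ✓

Yes, it is a solution.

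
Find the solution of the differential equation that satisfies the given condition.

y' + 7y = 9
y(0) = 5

General solution: y = 9/7 + Ce^(-7x)
Applying y(0) = 5: C = 5 - 9/7 = 26/7
Particular solution: y = 9/7 + (26/7)e^(-7x)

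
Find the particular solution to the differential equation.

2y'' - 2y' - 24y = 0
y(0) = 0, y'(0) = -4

General solution: y = C₁e^(4x) + C₂e^(-3x)
Applying ICs: C₁ = -4/7, C₂ = 4/7
Particular solution: y = -(4/7)e^(4x) + (4/7)e^(-3x)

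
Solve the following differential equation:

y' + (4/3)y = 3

Using integrating factor method:

General solution: y = 9/4 + Ce^(-4x/3)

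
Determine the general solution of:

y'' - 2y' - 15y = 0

Characteristic equation: r² - 2r - 15 = 0
Roots: r = 5, -3 (distinct real)
General solution: y = C₁e^(5x) + C₂e^(-3x)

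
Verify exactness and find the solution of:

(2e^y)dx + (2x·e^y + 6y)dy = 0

Verify exactness: ∂M/∂y = ∂N/∂x ✓
Find F(x,y) such that ∂F/∂x = M, ∂F/∂y = N
Solution: 2x·e^y + 3y² = C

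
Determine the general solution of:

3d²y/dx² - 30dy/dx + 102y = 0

Characteristic equation: 3r² - 30r + 102 = 0
Divide by 3: r² - 10r + 34 = 0
Roots: r = 5 ± 3i (complex conjugates)
General solution: y = e^(5x)(C₁cos(3x) + C₂sin(3x))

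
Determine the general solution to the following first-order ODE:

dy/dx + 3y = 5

Using integrating factor method:

General solution: y = 5/3 + Ce^(-3x)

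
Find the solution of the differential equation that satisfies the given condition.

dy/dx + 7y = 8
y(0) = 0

General solution: y = 8/7 + Ce^(-7x)
Applying y(0) = 0: C = 0 - 8/7 = -8/7
Particular solution: y = 8/7 - (8/7)e^(-7x)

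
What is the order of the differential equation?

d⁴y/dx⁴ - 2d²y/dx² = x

The order is 4 (highest derivative is of order 4).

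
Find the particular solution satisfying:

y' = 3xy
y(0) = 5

General solution: y = Ce^(3x²/2)
Applying IC y(0) = 5:
Particular solution: y = 5e^(3x²/2)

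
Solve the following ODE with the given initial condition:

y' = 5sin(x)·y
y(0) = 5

General solution: y = Ce^(-5cos(x))
Applying IC y(0) = 5:
Particular solution: y = 5e^(5(1-cos(x)))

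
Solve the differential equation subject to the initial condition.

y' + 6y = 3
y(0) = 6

General solution: y = 1/2 + Ce^(-6x)
Applying y(0) = 6: C = 6 - 1/2 = 11/2
Particular solution: y = 1/2 + (11/2)e^(-6x)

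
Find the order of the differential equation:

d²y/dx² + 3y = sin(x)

The order is 2 (highest derivative is of order 2).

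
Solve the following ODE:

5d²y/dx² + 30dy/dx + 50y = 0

Characteristic equation: 5r² + 30r + 50 = 0
Divide by 5: r² + 6r + 10 = 0
Roots: r = -3 ± i (complex conjugates)
General solution: y = e^(-3x)(C₁cos(x) + C₂sin(x))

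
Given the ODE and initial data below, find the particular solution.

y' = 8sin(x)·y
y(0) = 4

General solution: y = Ce^(-8cos(x))
Applying IC y(0) = 4:
Particular solution: y = 4e^(8(1-cos(x)))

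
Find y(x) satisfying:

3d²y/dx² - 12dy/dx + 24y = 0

Characteristic equation: 3r² - 12r + 24 = 0
Divide by 3: r² - 4r + 8 = 0
Roots: r = 2 ± 2i (complex conjugates)
General solution: y = e^(2x)(C₁cos(2x) + C₂sin(2x))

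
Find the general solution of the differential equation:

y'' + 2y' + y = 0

Characteristic equation: r² + 2r + 1 = 0
Factored: (r + 1)² = 0
Repeated root: r = -1
General solution: y = (C₁ + C₂x)e^(-x)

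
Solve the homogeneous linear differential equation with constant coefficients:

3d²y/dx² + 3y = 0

Characteristic equation: 3r² + 3 = 0
Divide by 3: r² + 1 = 0
Roots: r = ±i (complex conjugates)
General solution: y = C₁cos(x) + C₂sin(x)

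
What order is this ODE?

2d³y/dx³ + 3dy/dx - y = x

The order is 3 (highest derivative is of order 3).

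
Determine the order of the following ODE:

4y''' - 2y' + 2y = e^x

The order is 3 (highest derivative is of order 3).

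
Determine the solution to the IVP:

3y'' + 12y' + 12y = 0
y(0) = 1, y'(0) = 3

General solution: y = (C₁ + C₂x)e^(-2x)
Repeated root r = -2
Applying ICs: C₁ = 1, C₂ = 5
Particular solution: y = (1 + 5x)e^(-2x)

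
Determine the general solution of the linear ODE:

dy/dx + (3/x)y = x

Using integrating factor method:

General solution: y = (1/5)x^2 + Cx^(-3)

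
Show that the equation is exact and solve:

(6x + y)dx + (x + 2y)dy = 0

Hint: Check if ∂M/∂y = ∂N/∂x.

Verify exactness: ∂M/∂y = ∂N/∂x ✓
Find F(x,y) such that ∂F/∂x = M, ∂F/∂y = N
Solution: 3x² + xy + y² = C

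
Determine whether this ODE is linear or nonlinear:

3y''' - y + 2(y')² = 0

Nonlinear ((y')² term)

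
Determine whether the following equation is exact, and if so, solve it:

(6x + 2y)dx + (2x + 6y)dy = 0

Verify exactness: ∂M/∂y = ∂N/∂x ✓
Find F(x,y) such that ∂F/∂x = M, ∂F/∂y = N
Solution: 3x² + 2xy + 3y² = C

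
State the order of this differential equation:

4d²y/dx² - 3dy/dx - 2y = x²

The order is 2 (highest derivative is of order 2).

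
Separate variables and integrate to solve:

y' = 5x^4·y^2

Separating variables and integrating:
-1/y = x^5 + C

General solution: y^-1 = -x^5 + C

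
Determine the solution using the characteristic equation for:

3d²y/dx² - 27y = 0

Characteristic equation: 3r² - 27 = 0
Divide by 3: r² - 9 = 0
Roots: r = 3, -3 (distinct real)
General solution: y = C₁e^(3x) + C₂e^(-3x)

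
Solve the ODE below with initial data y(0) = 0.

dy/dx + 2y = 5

General solution: y = 5/2 + Ce^(-2x)
Applying y(0) = 0: C = 0 - 5/2 = -5/2
Particular solution: y = 5/2 - (5/2)e^(-2x)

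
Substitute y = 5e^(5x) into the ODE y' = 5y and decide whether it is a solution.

Verification:
y = 5e^(5x)
y' = 25e^(5x)
5y = 25e^(5x)
y' = 5y ✓

Yes, it is a solution.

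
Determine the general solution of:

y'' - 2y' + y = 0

Characteristic equation: r² - 2r + 1 = 0
Factored: (r - 1)² = 0
Repeated root: r = 1
General solution: y = (C₁ + C₂x)e^x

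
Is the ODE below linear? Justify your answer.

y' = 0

Yes. Linear (y and its derivatives appear to the first power only, no products of y terms)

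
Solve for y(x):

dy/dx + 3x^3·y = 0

Using integrating factor method:

General solution: y = Ce^(-3x^4/4)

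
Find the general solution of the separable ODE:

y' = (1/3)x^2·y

Separating variables and integrating:
ln|y| = x^3/9 + C

General solution: y = Ce^(x^3/9)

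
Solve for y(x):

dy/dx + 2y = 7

Using integrating factor method:

General solution: y = 7/2 + Ce^(-2x)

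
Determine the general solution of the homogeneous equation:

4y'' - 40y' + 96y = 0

Characteristic equation: 4r² - 40r + 96 = 0
Divide by 4: r² - 10r + 24 = 0
Roots: r = 6, 4 (distinct real)
General solution: y = C₁e^(6x) + C₂e^(4x)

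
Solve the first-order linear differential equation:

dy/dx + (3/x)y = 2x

Using integrating factor method:

General solution: y = (2/5)x^2 + Cx^(-3)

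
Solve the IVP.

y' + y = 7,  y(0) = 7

General solution: y = 7 + Ce^(-x)
Applying y(0) = 7: C = 7 - 7 = 0
Particular solution: y = 7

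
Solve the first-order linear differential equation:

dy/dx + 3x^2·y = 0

Using integrating factor method:

General solution: y = Ce^(-x^3)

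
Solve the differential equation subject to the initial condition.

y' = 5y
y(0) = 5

General solution: y = Ce^(5x)
Applying IC y(0) = 5:
Particular solution: y = 5e^(5x)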